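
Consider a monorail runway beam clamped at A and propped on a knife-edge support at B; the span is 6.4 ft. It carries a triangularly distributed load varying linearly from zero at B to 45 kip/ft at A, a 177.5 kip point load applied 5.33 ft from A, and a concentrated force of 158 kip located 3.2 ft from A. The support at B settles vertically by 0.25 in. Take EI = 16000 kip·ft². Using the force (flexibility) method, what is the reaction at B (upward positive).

R_B = 207.8 kip

Remove the prop at B; the released (primary) structure is a cantilever built in at A.
Deflection at B on the released cantilever, summing each load's contribution:
  triangular load, peak 45 at the fixed end: w₀L⁴/(30EI) = 2517/EI
  point load 177.5 at a = 5.33: Pa²(3L − a)/(6EI) = 11657/EI
  point load 158 at a = 3.2: Pa²(3L − a)/(6EI) = 4314/EI
  δ_0 = 18488/EI
Flexibility coefficient — unit upward force at B: δ_{BB} = L³/(3EI) = 87.38/EI.
With EI = 16000 kip·ft²: δ_0 = 1.1555 ft and δ_{BB} = 0.005461 ft/kip.
Compatibility — the beam at B must follow the support down by 0.02083 ft: δ_0 − R_B·δ_{BB} = 0.02083, so R_B = (1.1555 − 0.02083)/0.005461 = 207.8 kip.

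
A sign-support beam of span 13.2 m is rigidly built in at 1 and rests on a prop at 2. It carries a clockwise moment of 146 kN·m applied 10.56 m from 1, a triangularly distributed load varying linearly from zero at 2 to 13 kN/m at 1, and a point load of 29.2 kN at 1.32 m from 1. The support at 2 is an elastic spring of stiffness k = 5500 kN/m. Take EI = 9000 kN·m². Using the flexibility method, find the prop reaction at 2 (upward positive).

Choose R_2 as the redundant. The primary structure is the cantilever fixed at 1.
Primary-structure tip deflection at 2 by superposition:
  clockwise couple 146 at a = 10.56: M₀a(2L − a)/(2EI) = 12211/EI
  triangular load, peak 13 at the fixed end: w₀L⁴/(30EI) = 13156/EI
  point load 29.2 at a = 1.32: Pa²(3L − a)/(6EI) = 324.6/EI
  δ_0 = 25691/EI
Flexibility coefficient — unit upward force at 2: δ_{22} = L³/(3EI) = 766.7/EI.
With EI = 9000 kN·m²: δ_0 = 2.8546 m and δ_{22} = 0.085184 m/kN.
Compatibility — the spring shortens by R_2/k under the reaction it provides: δ_0 − R_2·δ_{22} = R_2/k. With 1/k = 0.000182 m/kN, R_2 = δ_0 / (δ_{22} + 1/k) = 2.8546 / (0.085184 + 0.000182) = 33.44 kN.

R_2 = 33.44 kN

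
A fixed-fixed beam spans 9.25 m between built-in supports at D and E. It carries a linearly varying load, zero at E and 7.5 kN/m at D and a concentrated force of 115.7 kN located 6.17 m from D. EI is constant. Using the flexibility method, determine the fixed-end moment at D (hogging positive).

Take the two fixed-end moments M_D, M_E as redundants; the released structure is the simple span DE.
On the primary (simply-supported) span, the end slopes from the loading are:
  at D: triangular load, peak 7.5: w₀L³/(45EI) = 131.9/EI
  at E: triangular load, peak 7.5: 7w₀L³/(360EI) = 115.4/EI
  at D: point load 115.7 at a = 6.17: Pab(L + b)/(6LEI) = 488.5/EI
  at E: point load 115.7 at a = 6.17: Pab(L + a)/(6LEI) = 610.9/EI
  θ_D0 = 620.4/EI,  θ_E0 = 726.3/EI
Flexibility coefficients: a unit moment at one end gives L/(3EI) there and L/(6EI) at the far end, so f₁₁ = f₂₂ = 3.083/EI and f₁₂ = f₂₁ = 1.542/EI.
Compatibility — zero rotation at each built-in end:
  3.083 M_D + 1.542 M_E = 620.4
  1.542 M_D + 3.083 M_E = 726.3
Solving the pair gives M_D = 111.2 kN·m and M_E = 179.9 kN·m (hogging).

M_D = 111.2 kN·m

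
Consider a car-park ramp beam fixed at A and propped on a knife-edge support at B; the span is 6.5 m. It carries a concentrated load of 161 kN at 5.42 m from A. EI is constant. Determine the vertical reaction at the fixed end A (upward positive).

R_A = 39.76 kN

Choose R_B as the redundant. The primary structure is the cantilever fixed at A.
Free-end deflection of the primary structure under the applied loading (downward +):
  point load 161 at a = 5.42: Pa²(3L − a)/(6EI) = 11099/EI
Flexibility coefficient — unit upward force at B: δ_{BB} = L³/(3EI) = 91.54/EI.
Compatibility at B: δ_0 − R_B·δ_{BB} = 0, so R_B = 11099/91.54 = 121.2 kN.
Vertical equilibrium: R_A = ΣP − R_B = 161 − 121.2 = 39.76 kN.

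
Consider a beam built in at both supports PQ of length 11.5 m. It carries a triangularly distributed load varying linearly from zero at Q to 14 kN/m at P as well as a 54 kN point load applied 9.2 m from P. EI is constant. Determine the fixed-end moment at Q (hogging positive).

Release both end moments; the primary structure is a simply-supported span PQ with redundants M_P and M_Q.
End rotations of the released simple span under the applied load (×1/EI):
  at P: triangular load, peak 14: w₀L³/(45EI) = 473.2/EI
  at Q: triangular load, peak 14: 7w₀L³/(360EI) = 414/EI
  at P: point load 54 at a = 9.2: Pab(L + b)/(6LEI) = 228.5/EI
  at Q: point load 54 at a = 9.2: Pab(L + a)/(6LEI) = 342.8/EI
  θ_P0 = 701.7/EI,  θ_Q0 = 756.8/EI
Flexibility coefficients: a unit moment at one end gives L/(3EI) there and L/(6EI) at the far end, so f₁₁ = f₂₂ = 3.833/EI and f₁₂ = f₂₁ = 1.917/EI.
Compatibility — zero rotation at each built-in end:
  3.833 M_P + 1.917 M_Q = 701.7
  1.917 M_P + 3.833 M_Q = 756.8
Solving the pair gives M_P = 112.4 kN·m and M_Q = 141.2 kN·m (hogging).

M_Q = 141.2 kN·m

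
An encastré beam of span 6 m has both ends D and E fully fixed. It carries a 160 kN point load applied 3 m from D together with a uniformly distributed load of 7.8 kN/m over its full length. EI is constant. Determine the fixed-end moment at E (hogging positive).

M_E = 143.4 kN·m

Release both end moments; the primary structure is a simply-supported span DE with redundants M_D and M_E.
Simple-span end rotations at D and E under the given loads:
  at D: point load 160 at a = 3: Pab(L + b)/(6LEI) = 360/EI
  at E: point load 160 at a = 3: Pab(L + a)/(6LEI) = 360/EI
  at D: UDL 7.8: wL³/(24EI) = 70.2/EI
  at E: UDL 7.8: wL³/(24EI) = 70.2/EI
  θ_D0 = 430.2/EI,  θ_E0 = 430.2/EI
Flexibility coefficients: a unit moment at one end gives L/(3EI) there and L/(6EI) at the far end, so f₁₁ = f₂₂ = 2/EI and f₁₂ = f₂₁ = 1/EI.
Compatibility — zero rotation at each built-in end:
  2 M_D + 1 M_E = 430.2
  1 M_D + 2 M_E = 430.2
Solving the pair gives M_D = 143.4 kN·m and M_E = 143.4 kN·m (hogging).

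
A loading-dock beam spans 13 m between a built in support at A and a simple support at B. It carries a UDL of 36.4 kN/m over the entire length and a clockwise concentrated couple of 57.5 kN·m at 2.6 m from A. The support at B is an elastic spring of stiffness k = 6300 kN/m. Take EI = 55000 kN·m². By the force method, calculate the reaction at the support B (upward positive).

Release the roller at B. Primary structure: cantilever fixed at A.
Downward deflection at the released point B due to the loads:
  UDL 36.4: wL⁴/(8EI) = 129953/EI
  clockwise couple 57.5 at a = 2.6: M₀a(2L − a)/(2EI) = 1749/EI
  δ_0 = 131702/EI
Flexibility coefficient — unit upward force at B: δ_{BB} = L³/(3EI) = 732.3/EI.
With EI = 55000 kN·m²: δ_0 = 2.3946 m and δ_{BB} = 0.013315 m/kN.
Compatibility — the spring shortens by R_B/k under the reaction it provides: δ_0 − R_B·δ_{BB} = R_B/k. With 1/k = 0.000159 m/kN, R_B = δ_0 / (δ_{BB} + 1/k) = 2.3946 / (0.013315 + 0.000159) = 177.7 kN.

R_B = 177.7 kN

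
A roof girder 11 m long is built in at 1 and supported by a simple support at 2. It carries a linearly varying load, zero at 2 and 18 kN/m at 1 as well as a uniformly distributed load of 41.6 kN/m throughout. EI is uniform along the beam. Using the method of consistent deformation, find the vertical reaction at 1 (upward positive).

R_1 = 365.2 kN

Choose R_2 as the redundant. The primary structure is the cantilever fixed at 1.
Primary-structure tip deflection at 2 by superposition:
  triangular load, peak 18 at the fixed end: w₀L⁴/(30EI) = 8785/EI
  UDL 41.6: wL⁴/(8EI) = 76133/EI
  δ_0 = 84918/EI
Flexibility coefficient — unit upward force at 2: δ_{22} = L³/(3EI) = 443.7/EI.
Compatibility at 2: δ_0 − R_2·δ_{22} = 0, so R_2 = 84918/443.7 = 191.4 kN.
Vertical equilibrium: R_1 = ΣP − R_2 = 556.6 − 191.4 = 365.2 kN.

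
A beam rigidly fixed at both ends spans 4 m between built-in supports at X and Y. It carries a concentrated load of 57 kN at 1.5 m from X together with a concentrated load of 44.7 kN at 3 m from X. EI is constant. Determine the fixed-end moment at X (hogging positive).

M_X = 41.78 kN·m

Take the two fixed-end moments M_X, M_Y as redundants; the released structure is the simple span XY.
End rotations of the released simple span under the applied load (×1/EI):
  at X: point load 57 at a = 1.5: Pab(L + b)/(6LEI) = 57.89/EI
  at Y: point load 57 at a = 1.5: Pab(L + a)/(6LEI) = 48.98/EI
  at X: point load 44.7 at a = 3: Pab(L + b)/(6LEI) = 27.94/EI
  at Y: point load 44.7 at a = 3: Pab(L + a)/(6LEI) = 39.11/EI
  θ_X0 = 85.83/EI,  θ_Y0 = 88.1/EI
Flexibility coefficients: a unit moment at one end gives L/(3EI) there and L/(6EI) at the far end, so f₁₁ = f₂₂ = 1.333/EI and f₁₂ = f₂₁ = 0.6667/EI.
Compatibility — zero rotation at each built-in end:
  1.333 M_X + 0.6667 M_Y = 85.83
  0.6667 M_X + 1.333 M_Y = 88.1
Solving the pair gives M_X = 41.78 kN·m and M_Y = 45.18 kN·m (hogging).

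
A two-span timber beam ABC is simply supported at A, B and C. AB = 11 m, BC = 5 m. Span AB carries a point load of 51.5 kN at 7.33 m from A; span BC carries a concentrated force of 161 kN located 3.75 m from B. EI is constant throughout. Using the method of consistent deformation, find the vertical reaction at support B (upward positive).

Take M_B as the redundant. Released structure: two simple spans AB and BC with a hinge at B.
Rotations at B on the released spans (each span's end-slope, ×1/EI):
  span AB: point load 51.5 at a = 7.33: Pab(L + a)/(6LEI) = 384.8/EI
  span BC: point load 161 at a = 3.75: Pab(L + b)/(6LEI) = 157.2/EI
  relative rotation θ_0 = (384.8 + 157.2)/EI = 542/EI
A unit hogging moment at B produces rotation L₁/(3EI) + L₂/(3EI) = 5.333/EI.
Compatibility: M_B·(L₁+L₂)/(3EI) = θ_0, giving M_B = 101.6 kN·m (hogging).
Span AB, ΣM about A with M_B applied at B: R_B^{AB}·11 = 377.5 + 101.6, so R_B^{AB} = 43.56 kN and R_A = 51.5 − 43.56 = 7.944 kN.
Span BC, ΣM about C: R_B^{BC}·5 = 201.2 + 101.6, so R_B^{BC} = 60.57 kN and R_C = 161 − 60.57 = 100.4 kN.
R_B = 43.56 + 60.57 = 104.1 kN.

R_B = 104.1 kN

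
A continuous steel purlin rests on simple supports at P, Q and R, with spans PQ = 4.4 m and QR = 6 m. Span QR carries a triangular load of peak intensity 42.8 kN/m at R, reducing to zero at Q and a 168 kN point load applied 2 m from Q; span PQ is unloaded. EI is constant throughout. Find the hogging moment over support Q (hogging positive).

M_Q = 159.5 kN·m

Release continuity at Q by inserting a hinge; the redundant is the internal moment M_Q. The primary structure is two simply-supported spans PQ and QR.
Discontinuity in slope at Q on the released structure — sum the simple-span end rotations:
  span QR: triangular load, peak 42.8: 7w₀L³/(360EI) = 179.8/EI
  span QR: point load 168 at a = 2: Pab(L + b)/(6LEI) = 373.3/EI
  relative rotation θ_0 = (0 + 553.1)/EI = 553.1/EI
A unit hogging moment at Q produces rotation L₁/(3EI) + L₂/(3EI) = 3.467/EI.
Slope continuity at Q: θ_0 = M_Q·3.467/EI, so M_Q = 553.1/3.467 = 159.5 kN·m (hogging).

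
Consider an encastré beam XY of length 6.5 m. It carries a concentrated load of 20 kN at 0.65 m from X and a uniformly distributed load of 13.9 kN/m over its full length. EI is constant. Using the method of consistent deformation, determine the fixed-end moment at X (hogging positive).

Release both end moments; the primary structure is a simply-supported span XY with redundants M_X and M_Y.
End rotations of the released simple span under the applied load (×1/EI):
  at X: point load 20 at a = 0.65: Pab(L + b)/(6LEI) = 24.08/EI
  at Y: point load 20 at a = 0.65: Pab(L + a)/(6LEI) = 13.94/EI
  at X: UDL 13.9: wL³/(24EI) = 159.1/EI
  at Y: UDL 13.9: wL³/(24EI) = 159.1/EI
  θ_X0 = 183.1/EI,  θ_Y0 = 173/EI
Flexibility coefficients: a unit moment at one end gives L/(3EI) there and L/(6EI) at the far end, so f₁₁ = f₂₂ = 2.167/EI and f₁₂ = f₂₁ = 1.083/EI.
Compatibility — zero rotation at each built-in end:
  2.167 M_X + 1.083 M_Y = 183.1
  1.083 M_X + 2.167 M_Y = 173
Solving the pair gives M_X = 59.47 kN·m and M_Y = 50.11 kN·m (hogging).

M_X = 59.47 kN·m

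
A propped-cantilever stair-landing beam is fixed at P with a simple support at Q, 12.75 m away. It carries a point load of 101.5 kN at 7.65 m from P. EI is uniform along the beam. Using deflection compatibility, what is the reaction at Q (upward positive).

R_Q = 43.85 kN

Take the reaction at Q as the redundant and release it; the primary structure is a cantilever fixed at P.
Downward deflection at the released point Q due to the loads:
  point load 101.5 at a = 7.65: Pa²(3L − a)/(6EI) = 30294/EI
Tip deflection under a unit load at Q: L³/(3EI) = 690.9/EI.
The prop prevents deflection at Q: R_Q = δ_0/δ_{QQ} = 30294/690.9 = 43.85 kN.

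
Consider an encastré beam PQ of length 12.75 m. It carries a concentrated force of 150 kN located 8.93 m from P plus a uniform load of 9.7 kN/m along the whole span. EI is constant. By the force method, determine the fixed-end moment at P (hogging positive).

Release both end moments; the primary structure is a simply-supported span PQ with redundants M_P and M_Q.
End rotations of the released simple span under the applied load (×1/EI):
  at P: point load 150 at a = 8.93: Pab(L + b)/(6LEI) = 1108/EI
  at Q: point load 150 at a = 8.93: Pab(L + a)/(6LEI) = 1450/EI
  at P: UDL 9.7: wL³/(24EI) = 837.7/EI
  at Q: UDL 9.7: wL³/(24EI) = 837.7/EI
  θ_P0 = 1946/EI,  θ_Q0 = 2288/EI
Flexibility coefficients: a unit moment at one end gives L/(3EI) there and L/(6EI) at the far end, so f₁₁ = f₂₂ = 4.25/EI and f₁₂ = f₂₁ = 2.125/EI.
Compatibility — zero rotation at each built-in end:
  4.25 M_P + 2.125 M_Q = 1946
  2.125 M_P + 4.25 M_Q = 2288
Solving the pair gives M_P = 251.6 kN·m and M_Q = 412.5 kN·m (hogging).

M_P = 251.6 kN·m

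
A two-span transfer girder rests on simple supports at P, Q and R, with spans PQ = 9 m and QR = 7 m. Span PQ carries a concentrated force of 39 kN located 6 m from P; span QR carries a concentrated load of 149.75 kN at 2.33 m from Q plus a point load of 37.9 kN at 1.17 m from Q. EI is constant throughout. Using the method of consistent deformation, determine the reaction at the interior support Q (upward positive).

R_Q = 192.1 kN

Release continuity at Q by inserting a hinge; the redundant is the internal moment M_Q. The primary structure is two simply-supported spans PQ and QR.
Discontinuity in slope at Q on the released structure — sum the simple-span end rotations:
  span PQ: point load 39 at a = 6: Pab(L + a)/(6LEI) = 195/EI
  span QR: point load 149.75 at a = 2.33: Pab(L + b)/(6LEI) = 452.8/EI
  span QR: point load 37.9 at a = 1.17: Pab(L + b)/(6LEI) = 78.97/EI
  relative rotation θ_0 = (195 + 531.7)/EI = 726.7/EI
A unit hogging moment at Q produces rotation L₁/(3EI) + L₂/(3EI) = 5.333/EI.
Compatibility: M_Q·(L₁+L₂)/(3EI) = θ_0, giving M_Q = 136.3 kN·m (hogging).
Span PQ, ΣM about P with M_Q applied at Q: R_Q^{PQ}·9 = 234 + 136.3, so R_Q^{PQ} = 41.14 kN and R_P = 39 − 41.14 = -2.14 kN.
Span QR, ΣM about R: R_Q^{QR}·7 = 920.3 + 136.3, so R_Q^{QR} = 150.9 kN and R_R = 187.7 − 150.9 = 36.71 kN.
R_Q = 41.14 + 150.9 = 192.1 kN.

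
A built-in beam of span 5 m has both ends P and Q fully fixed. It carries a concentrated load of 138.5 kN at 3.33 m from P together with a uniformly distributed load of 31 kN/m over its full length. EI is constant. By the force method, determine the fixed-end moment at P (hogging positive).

Take the two fixed-end moments M_P, M_Q as redundants; the released structure is the simple span PQ.
Simple-span end rotations at P and Q under the given loads:
  at P: point load 138.5 at a = 3.33: Pab(L + b)/(6LEI) = 171.2/EI
  at Q: point load 138.5 at a = 3.33: Pab(L + a)/(6LEI) = 213.9/EI
  at P: UDL 31: wL³/(24EI) = 161.5/EI
  at Q: UDL 31: wL³/(24EI) = 161.5/EI
  θ_P0 = 332.7/EI,  θ_Q0 = 375.3/EI
Flexibility coefficients: a unit moment at one end gives L/(3EI) there and L/(6EI) at the far end, so f₁₁ = f₂₂ = 1.667/EI and f₁₂ = f₂₁ = 0.8333/EI.
Compatibility — zero rotation at each built-in end:
  1.667 M_P + 0.8333 M_Q = 332.7
  0.8333 M_P + 1.667 M_Q = 375.3
Solving the pair gives M_P = 116 kN·m and M_Q = 167.2 kN·m (hogging).

M_P = 116 kN·m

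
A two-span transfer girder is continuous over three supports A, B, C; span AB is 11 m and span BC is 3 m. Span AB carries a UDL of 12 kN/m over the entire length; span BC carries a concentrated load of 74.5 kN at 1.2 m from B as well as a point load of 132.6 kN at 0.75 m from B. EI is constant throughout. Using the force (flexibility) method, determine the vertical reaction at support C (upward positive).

R_C = 7.687 kN

Insert a hinge at B; M_B is the redundant, and each span becomes simply supported.
Rotations at B on the released spans (each span's end-slope, ×1/EI):
  span AB: UDL 12: wL³/(24EI) = 665.5/EI
  span BC: point load 74.5 at a = 1.2: Pab(L + b)/(6LEI) = 42.91/EI
  span BC: point load 132.6 at a = 0.75: Pab(L + b)/(6LEI) = 65.26/EI
  relative rotation θ_0 = (665.5 + 108.2)/EI = 773.7/EI
A unit hogging moment at B produces rotation L₁/(3EI) + L₂/(3EI) = 4.667/EI.
Compatibility: M_B·(L₁+L₂)/(3EI) = θ_0, giving M_B = 165.8 kN·m (hogging).
Span BC, ΣM about C: R_B^{BC}·3 = 432.4 + 165.8, so R_B^{BC} = 199.4 kN and R_C = 207.1 − 199.4 = 7.687 kN.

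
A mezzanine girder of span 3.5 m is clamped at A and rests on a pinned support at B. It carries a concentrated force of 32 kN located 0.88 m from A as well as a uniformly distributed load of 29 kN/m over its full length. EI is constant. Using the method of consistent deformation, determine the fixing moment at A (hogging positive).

Release the roller at B. Primary structure: cantilever fixed at A.
Deflection at B on the released cantilever, summing each load's contribution:
  point load 32 at a = 0.88: Pa²(3L − a)/(6EI) = 39.73/EI
  UDL 29: wL⁴/(8EI) = 544/EI
  δ_0 = 583.7/EI
Tip deflection under a unit load at B: L³/(3EI) = 14.29/EI.
The prop prevents deflection at B: R_B = δ_0/δ_{BB} = 583.7/14.29 = 40.84 kN.
Moment equilibrium about A: M_A = Σ(load moments about A) − R_B·L = 205.8 − 40.84×3.5 = 62.84 kN·m.

M_A = 62.84 kN·m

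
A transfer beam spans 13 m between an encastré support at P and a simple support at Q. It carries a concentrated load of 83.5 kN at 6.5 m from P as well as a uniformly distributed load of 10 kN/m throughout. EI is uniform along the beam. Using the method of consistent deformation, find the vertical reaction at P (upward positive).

R_P = 138.7 kN

Take the reaction at Q as the redundant and release it; the primary structure is a cantilever fixed at P.
Primary-structure tip deflection at Q by superposition:
  point load 83.5 at a = 6.5: Pa²(3L − a)/(6EI) = 19109/EI
  UDL 10: wL⁴/(8EI) = 35701/EI
  δ_0 = 54811/EI
Tip deflection under a unit load at Q: L³/(3EI) = 732.3/EI.
The prop prevents deflection at Q: R_Q = δ_0/δ_{QQ} = 54811/732.3 = 74.84 kN.
Vertical equilibrium: R_P = ΣP − R_Q = 213.5 − 74.84 = 138.7 kN.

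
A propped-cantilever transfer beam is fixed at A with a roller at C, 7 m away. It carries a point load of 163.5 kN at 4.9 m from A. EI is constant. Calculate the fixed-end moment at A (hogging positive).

Release the roller at C. Primary structure: cantilever fixed at A.
Deflection at C on the released cantilever, summing each load's contribution:
  point load 163.5 at a = 4.9: Pa²(3L − a)/(6EI) = 10534/EI
Tip deflection under a unit load at C: L³/(3EI) = 114.3/EI.
Compatibility at C: δ_0 − R_C·δ_{CC} = 0, so R_C = 10534/114.3 = 92.13 kN.
Moment equilibrium about A: M_A = Σ(load moments about A) − R_C·L = 801.1 − 92.13×7 = 156.2 kN·m.

M_A = 156.2 kN·m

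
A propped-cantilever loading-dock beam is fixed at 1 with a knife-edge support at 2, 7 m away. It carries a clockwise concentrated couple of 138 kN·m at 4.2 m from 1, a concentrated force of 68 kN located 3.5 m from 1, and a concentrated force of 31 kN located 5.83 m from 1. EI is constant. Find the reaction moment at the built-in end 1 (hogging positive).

Take the reaction at 2 as the redundant and release it; the primary structure is a cantilever fixed at 1.
Downward deflection at the released point 2 due to the loads:
  clockwise couple 138 at a = 4.2: M₀a(2L − a)/(2EI) = 2840/EI
  point load 68 at a = 3.5: Pa²(3L − a)/(6EI) = 2430/EI
  point load 31 at a = 5.83: Pa²(3L − a)/(6EI) = 2664/EI
  δ_0 = 7934/EI
Flexibility coefficient — unit upward force at 2: δ_{22} = L³/(3EI) = 114.3/EI.
The prop prevents deflection at 2: R_2 = δ_0/δ_{22} = 7934/114.3 = 69.39 kN.
Moment equilibrium about 1: M_1 = Σ(load moments about 1) − R_2·L = 556.7 − 69.39×7 = 71 kN·m.

M_1 = 71 kN·m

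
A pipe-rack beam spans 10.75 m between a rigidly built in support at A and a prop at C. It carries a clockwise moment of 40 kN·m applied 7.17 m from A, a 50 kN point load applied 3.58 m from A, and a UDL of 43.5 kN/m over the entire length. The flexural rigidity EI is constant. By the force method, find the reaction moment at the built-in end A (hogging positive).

M_A = 714.5 kN·m

Take the reaction at C as the redundant and release it; the primary structure is a cantilever fixed at A.
Deflection at C on the released cantilever, summing each load's contribution:
  clockwise couple 40 at a = 7.17: M₀a(2L − a)/(2EI) = 2055/EI
  point load 50 at a = 3.58: Pa²(3L − a)/(6EI) = 3062/EI
  UDL 43.5: wL⁴/(8EI) = 72616/EI
  δ_0 = 77733/EI
Tip deflection under a unit load at C: L³/(3EI) = 414.1/EI.
The prop prevents deflection at C: R_C = δ_0/δ_{CC} = 77733/414.1 = 187.7 kN.
Moment equilibrium about A: M_A = Σ(load moments about A) − R_C·L = 2732 − 187.7×10.75 = 714.5 kN·m.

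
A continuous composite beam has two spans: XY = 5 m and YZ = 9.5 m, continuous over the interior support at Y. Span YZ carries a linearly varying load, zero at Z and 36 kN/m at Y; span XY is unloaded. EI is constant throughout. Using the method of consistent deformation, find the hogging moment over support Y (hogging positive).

M_Y = 141.9 kN·m

Insert a hinge at Y; M_Y is the redundant, and each span becomes simply supported.
Discontinuity in slope at Y on the released structure — sum the simple-span end rotations:
  span YZ: triangular load, peak 36: w₀L³/(45EI) = 685.9/EI
  relative rotation θ_0 = (0 + 685.9)/EI = 685.9/EI
A unit hogging moment at Y produces rotation L₁/(3EI) + L₂/(3EI) = 4.833/EI.
Compatibility: M_Y·(L₁+L₂)/(3EI) = θ_0, giving M_Y = 141.9 kN·m (hogging).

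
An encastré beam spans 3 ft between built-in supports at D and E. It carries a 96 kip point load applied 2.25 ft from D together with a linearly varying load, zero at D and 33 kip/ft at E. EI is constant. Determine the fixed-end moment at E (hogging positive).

Release both end moments; the primary structure is a simply-supported span DE with redundants M_D and M_E.
On the primary (simply-supported) span, the end slopes from the loading are:
  at D: point load 96 at a = 2.25: Pab(L + b)/(6LEI) = 33.75/EI
  at E: point load 96 at a = 2.25: Pab(L + a)/(6LEI) = 47.25/EI
  at D: triangular load, peak 33: 7w₀L³/(360EI) = 17.32/EI
  at E: triangular load, peak 33: w₀L³/(45EI) = 19.8/EI
  θ_D0 = 51.08/EI,  θ_E0 = 67.05/EI
Flexibility coefficients: a unit moment at one end gives L/(3EI) there and L/(6EI) at the far end, so f₁₁ = f₂₂ = 1/EI and f₁₂ = f₂₁ = 0.5/EI.
Compatibility — zero rotation at each built-in end:
  1 M_D + 0.5 M_E = 51.08
  0.5 M_D + 1 M_E = 67.05
Solving the pair gives M_D = 23.4 kip·ft and M_E = 55.35 kip·ft (hogging).

M_E = 55.35 kip·ft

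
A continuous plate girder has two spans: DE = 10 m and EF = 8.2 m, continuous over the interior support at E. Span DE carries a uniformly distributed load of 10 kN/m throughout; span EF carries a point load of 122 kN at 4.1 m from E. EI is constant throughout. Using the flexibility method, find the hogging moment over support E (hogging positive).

M_E = 153.2 kN·m

Insert a hinge at E; M_E is the redundant, and each span becomes simply supported.
End slopes at the hinge E, treating each span as simply supported:
  span DE: UDL 10: wL³/(24EI) = 416.7/EI
  span EF: point load 122 at a = 4.1: Pab(L + b)/(6LEI) = 512.7/EI
  relative rotation θ_0 = (416.7 + 512.7)/EI = 929.4/EI
A unit hogging moment at E produces rotation L₁/(3EI) + L₂/(3EI) = 6.067/EI.
Slope continuity at E: θ_0 = M_E·6.067/EI, so M_E = 929.4/6.067 = 153.2 kN·m (hogging).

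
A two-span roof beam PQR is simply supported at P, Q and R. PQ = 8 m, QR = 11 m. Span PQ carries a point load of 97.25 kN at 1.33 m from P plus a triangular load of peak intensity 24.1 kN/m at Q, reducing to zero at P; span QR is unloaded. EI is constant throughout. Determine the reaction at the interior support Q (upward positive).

R_Q = 95.5 kN

Release continuity at Q by inserting a hinge; the redundant is the internal moment M_Q. The primary structure is two simply-supported spans PQ and QR.
End slopes at the hinge Q, treating each span as simply supported:
  span PQ: point load 97.25 at a = 1.33: Pab(L + a)/(6LEI) = 167.7/EI
  span PQ: triangular load, peak 24.1: w₀L³/(45EI) = 274.2/EI
  relative rotation θ_0 = (441.9 + 0)/EI = 441.9/EI
A unit hogging moment at Q produces rotation L₁/(3EI) + L₂/(3EI) = 6.333/EI.
Compatibility: M_Q·(L₁+L₂)/(3EI) = θ_0, giving M_Q = 69.77 kN·m (hogging).
Span PQ, ΣM about P with M_Q applied at Q: R_Q^{PQ}·8 = 643.5 + 69.77, so R_Q^{PQ} = 89.16 kN and R_P = 193.7 − 89.16 = 104.5 kN.
Span QR, ΣM about R: R_Q^{QR}·11 = 0 + 69.77, so R_Q^{QR} = 6.343 kN and R_R = 0 − 6.343 = -6.343 kN.
R_Q = 89.16 + 6.343 = 95.5 kN.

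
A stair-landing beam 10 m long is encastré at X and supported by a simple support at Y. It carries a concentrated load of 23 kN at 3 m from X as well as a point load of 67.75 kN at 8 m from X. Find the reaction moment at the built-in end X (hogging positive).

M_X = 106.1 kN·m

Choose R_Y as the redundant. The primary structure is the cantilever fixed at X.
Downward deflection at the released point Y due to the loads:
  point load 23 at a = 3: Pa²(3L − a)/(6EI) = 931.5/EI
  point load 67.75 at a = 8: Pa²(3L − a)/(6EI) = 15899/EI
  δ_0 = 16830/EI
Tip deflection under a unit load at Y: L³/(3EI) = 333.3/EI.
The prop prevents deflection at Y: R_Y = δ_0/δ_{YY} = 16830/333.3 = 50.49 kN.
Moment equilibrium about X: M_X = Σ(load moments about X) − R_Y·L = 611 − 50.49×10 = 106.1 kN·m.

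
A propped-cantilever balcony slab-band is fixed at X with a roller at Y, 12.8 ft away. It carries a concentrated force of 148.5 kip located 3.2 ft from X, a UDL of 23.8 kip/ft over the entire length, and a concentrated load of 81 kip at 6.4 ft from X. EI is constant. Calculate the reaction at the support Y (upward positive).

Remove the prop at Y; the released (primary) structure is a cantilever built in at X.
Deflection at Y on the released cantilever, summing each load's contribution:
  point load 148.5 at a = 3.2: Pa²(3L − a)/(6EI) = 8921/EI
  UDL 23.8: wL⁴/(8EI) = 79860/EI
  point load 81 at a = 6.4: Pa²(3L − a)/(6EI) = 17695/EI
  δ_0 = 106475/EI
Tip deflection under a unit load at Y: L³/(3EI) = 699.1/EI.
Compatibility at Y: δ_0 − R_Y·δ_{YY} = 0, so R_Y = 106475/699.1 = 152.3 kip.

R_Y = 152.3 kip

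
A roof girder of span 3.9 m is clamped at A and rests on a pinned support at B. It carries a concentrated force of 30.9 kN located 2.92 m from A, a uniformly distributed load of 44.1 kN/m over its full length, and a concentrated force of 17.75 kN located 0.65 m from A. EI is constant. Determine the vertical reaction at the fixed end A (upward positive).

Remove the prop at B; the released (primary) structure is a cantilever built in at A.
Free-end deflection of the primary structure under the applied loading (downward +):
  point load 30.9 at a = 2.92: Pa²(3L − a)/(6EI) = 385.5/EI
  UDL 44.1: wL⁴/(8EI) = 1275/EI
  point load 17.75 at a = 0.65: Pa²(3L − a)/(6EI) = 13.81/EI
  δ_0 = 1675/EI
Tip deflection under a unit load at B: L³/(3EI) = 19.77/EI.
Compatibility at B: δ_0 − R_B·δ_{BB} = 0, so R_B = 1675/19.77 = 84.69 kN.
Vertical equilibrium: R_A = ΣP − R_B = 220.6 − 84.69 = 135.9 kN.

R_A = 135.9 kN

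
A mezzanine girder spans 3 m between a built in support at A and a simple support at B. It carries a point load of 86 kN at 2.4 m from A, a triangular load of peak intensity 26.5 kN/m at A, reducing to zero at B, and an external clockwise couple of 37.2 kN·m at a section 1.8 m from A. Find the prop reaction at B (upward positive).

R_B = 84.12 kN

Take the reaction at B as the redundant and release it; the primary structure is a cantilever fixed at A.
Deflection at B on the released cantilever, summing each load's contribution:
  point load 86 at a = 2.4: Pa²(3L − a)/(6EI) = 544.9/EI
  triangular load, peak 26.5 at the fixed end: w₀L⁴/(30EI) = 71.55/EI
  clockwise couple 37.2 at a = 1.8: M₀a(2L − a)/(2EI) = 140.6/EI
  δ_0 = 757.1/EI
Tip deflection under a unit load at B: L³/(3EI) = 9/EI.
The prop prevents deflection at B: R_B = δ_0/δ_{BB} = 757.1/9 = 84.12 kN.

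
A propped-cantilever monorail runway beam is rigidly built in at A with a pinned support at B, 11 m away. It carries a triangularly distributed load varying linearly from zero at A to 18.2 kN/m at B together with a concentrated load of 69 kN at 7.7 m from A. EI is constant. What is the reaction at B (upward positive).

R_B = 93.94 kN

Remove the prop at B; the released (primary) structure is a cantilever built in at A.
Primary-structure tip deflection at B by superposition:
  triangular load, peak 18.2 at the free end: 11w₀L⁴/(120EI) = 24426/EI
  point load 69 at a = 7.7: Pa²(3L − a)/(6EI) = 17250/EI
  δ_0 = 41676/EI
Flexibility coefficient — unit upward force at B: δ_{BB} = L³/(3EI) = 443.7/EI.
Compatibility at B: δ_0 − R_B·δ_{BB} = 0, so R_B = 41676/443.7 = 93.94 kN.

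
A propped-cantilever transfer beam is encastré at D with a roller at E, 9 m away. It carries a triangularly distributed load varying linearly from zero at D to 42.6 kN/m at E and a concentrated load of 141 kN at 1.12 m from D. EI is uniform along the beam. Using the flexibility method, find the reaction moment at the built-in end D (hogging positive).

M_D = 330.9 kN·m

Remove the prop at E; the released (primary) structure is a cantilever built in at D.
Free-end deflection of the primary structure under the applied loading (downward +):
  triangular load, peak 42.6 at the free end: 11w₀L⁴/(120EI) = 25621/EI
  point load 141 at a = 1.12: Pa²(3L − a)/(6EI) = 762.9/EI
  δ_0 = 26384/EI
Flexibility coefficient — unit upward force at E: δ_{EE} = L³/(3EI) = 243/EI.
The prop prevents deflection at E: R_E = δ_0/δ_{EE} = 26384/243 = 108.6 kN.
Moment equilibrium about D: M_D = Σ(load moments about D) − R_E·L = 1308 − 108.6×9 = 330.9 kN·m.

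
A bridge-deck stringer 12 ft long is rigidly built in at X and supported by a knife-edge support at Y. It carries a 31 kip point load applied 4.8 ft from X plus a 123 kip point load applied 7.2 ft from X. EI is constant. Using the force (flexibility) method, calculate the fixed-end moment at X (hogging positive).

Take the reaction at Y as the redundant and release it; the primary structure is a cantilever fixed at X.
Primary-structure tip deflection at Y by superposition:
  point load 31 at a = 4.8: Pa²(3L − a)/(6EI) = 3714/EI
  point load 123 at a = 7.2: Pa²(3L − a)/(6EI) = 30606/EI
  δ_0 = 34320/EI
Tip deflection under a unit load at Y: L³/(3EI) = 576/EI.
The prop prevents deflection at Y: R_Y = δ_0/δ_{YY} = 34320/576 = 59.58 kip.
Moment equilibrium about X: M_X = Σ(load moments about X) − R_Y·L = 1034 − 59.58×12 = 319.4 kip·ft.

M_X = 319.4 kip·ft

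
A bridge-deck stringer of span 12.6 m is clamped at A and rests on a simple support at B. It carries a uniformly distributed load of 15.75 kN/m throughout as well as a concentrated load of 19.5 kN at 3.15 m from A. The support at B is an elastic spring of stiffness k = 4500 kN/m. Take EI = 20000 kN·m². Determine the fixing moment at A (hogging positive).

M_A = 359.2 kN·m

Release the roller at B. Primary structure: cantilever fixed at A.
Deflection at B on the released cantilever, summing each load's contribution:
  UDL 15.75: wL⁴/(8EI) = 49622/EI
  point load 19.5 at a = 3.15: Pa²(3L − a)/(6EI) = 1117/EI
  δ_0 = 50739/EI
Tip deflection under a unit load at B: L³/(3EI) = 666.8/EI.
With EI = 20000 kN·m²: δ_0 = 2.537 m and δ_{BB} = 0.03334 m/kN.
Compatibility — the spring shortens by R_B/k under the reaction it provides: δ_0 − R_B·δ_{BB} = R_B/k. With 1/k = 0.000222 m/kN, R_B = δ_0 / (δ_{BB} + 1/k) = 2.537 / (0.03334 + 0.000222) = 75.59 kN.
Moment equilibrium about A: M_A = Σ(load moments about A) − R_B·L = 1312 − 75.59×12.6 = 359.2 kN·m.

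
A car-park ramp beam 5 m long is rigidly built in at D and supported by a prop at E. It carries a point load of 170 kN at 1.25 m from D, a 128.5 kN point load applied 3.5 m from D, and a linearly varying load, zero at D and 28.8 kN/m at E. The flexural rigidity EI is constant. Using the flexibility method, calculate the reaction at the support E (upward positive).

R_E = 126.6 kN

Take the reaction at E as the redundant and release it; the primary structure is a cantilever fixed at D.
Downward deflection at the released point E due to the loads:
  point load 170 at a = 1.25: Pa²(3L − a)/(6EI) = 608.7/EI
  point load 128.5 at a = 3.5: Pa²(3L − a)/(6EI) = 3017/EI
  triangular load, peak 28.8 at the free end: 11w₀L⁴/(120EI) = 1650/EI
  δ_0 = 5276/EI
Tip deflection under a unit load at E: L³/(3EI) = 41.67/EI.
Compatibility at E: δ_0 − R_E·δ_{EE} = 0, so R_E = 5276/41.67 = 126.6 kN.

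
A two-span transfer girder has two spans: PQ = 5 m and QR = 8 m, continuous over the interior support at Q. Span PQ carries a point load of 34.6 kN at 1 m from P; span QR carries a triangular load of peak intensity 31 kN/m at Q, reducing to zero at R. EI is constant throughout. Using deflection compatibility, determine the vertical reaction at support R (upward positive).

R_R = 30.36 kN

Insert a hinge at Q; M_Q is the redundant, and each span becomes simply supported.
End slopes at the hinge Q, treating each span as simply supported:
  span PQ: point load 34.6 at a = 1: Pab(L + a)/(6LEI) = 27.68/EI
  span QR: triangular load, peak 31: w₀L³/(45EI) = 352.7/EI
  relative rotation θ_0 = (27.68 + 352.7)/EI = 380.4/EI
A unit hogging moment at Q produces rotation L₁/(3EI) + L₂/(3EI) = 4.333/EI.
Compatibility: M_Q·(L₁+L₂)/(3EI) = θ_0, giving M_Q = 87.78 kN·m (hogging).
Span QR, ΣM about R: R_Q^{QR}·8 = 661.3 + 87.78, so R_Q^{QR} = 93.64 kN and R_R = 124 − 93.64 = 30.36 kN.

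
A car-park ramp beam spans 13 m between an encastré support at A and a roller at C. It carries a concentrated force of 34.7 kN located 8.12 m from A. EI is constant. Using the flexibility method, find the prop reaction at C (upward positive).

R_C = 16.08 kN

Release the roller at C. Primary structure: cantilever fixed at A.
Downward deflection at the released point C due to the loads:
  point load 34.7 at a = 8.12: Pa²(3L − a)/(6EI) = 11775/EI
Flexibility coefficient — unit upward force at C: δ_{CC} = L³/(3EI) = 732.3/EI.
Compatibility at C: δ_0 − R_C·δ_{CC} = 0, so R_C = 11775/732.3 = 16.08 kN.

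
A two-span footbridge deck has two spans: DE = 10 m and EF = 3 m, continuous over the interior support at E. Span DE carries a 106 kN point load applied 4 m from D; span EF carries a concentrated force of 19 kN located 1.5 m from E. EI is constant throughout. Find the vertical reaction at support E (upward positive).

R_E = 112.3 kN

Release continuity at E by inserting a hinge; the redundant is the internal moment M_E. The primary structure is two simply-supported spans DE and EF.
Rotations at E on the released spans (each span's end-slope, ×1/EI):
  span DE: point load 106 at a = 4: Pab(L + a)/(6LEI) = 593.6/EI
  span EF: point load 19 at a = 1.5: Pab(L + b)/(6LEI) = 10.69/EI
  relative rotation θ_0 = (593.6 + 10.69)/EI = 604.3/EI
A unit hogging moment at E produces rotation L₁/(3EI) + L₂/(3EI) = 4.333/EI.
Slope continuity at E: θ_0 = M_E·4.333/EI, so M_E = 604.3/4.333 = 139.5 kN·m (hogging).
Span DE, ΣM about D with M_E applied at E: R_E^{DE}·10 = 424 + 139.5, so R_E^{DE} = 56.35 kN and R_D = 106 − 56.35 = 49.65 kN.
Span EF, ΣM about F: R_E^{EF}·3 = 28.5 + 139.5, so R_E^{EF} = 55.98 kN and R_F = 19 − 55.98 = -36.98 kN.
R_E = 56.35 + 55.98 = 112.3 kN.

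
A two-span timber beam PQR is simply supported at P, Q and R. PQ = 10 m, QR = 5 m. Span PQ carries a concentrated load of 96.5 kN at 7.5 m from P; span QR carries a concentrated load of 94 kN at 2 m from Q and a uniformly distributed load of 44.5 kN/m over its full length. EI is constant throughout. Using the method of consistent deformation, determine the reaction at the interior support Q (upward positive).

Insert a hinge at Q; M_Q is the redundant, and each span becomes simply supported.
Discontinuity in slope at Q on the released structure — sum the simple-span end rotations:
  span PQ: point load 96.5 at a = 7.5: Pab(L + a)/(6LEI) = 527.7/EI
  span QR: point load 94 at a = 2: Pab(L + b)/(6LEI) = 150.4/EI
  span QR: UDL 44.5: wL³/(24EI) = 231.8/EI
  relative rotation θ_0 = (527.7 + 382.2)/EI = 909.9/EI
A unit hogging moment at Q produces rotation L₁/(3EI) + L₂/(3EI) = 5/EI.
Slope continuity at Q: θ_0 = M_Q·5/EI, so M_Q = 909.9/5 = 182 kN·m (hogging).
Span PQ, ΣM about P with M_Q applied at Q: R_Q^{PQ}·10 = 723.8 + 182, so R_Q^{PQ} = 90.57 kN and R_P = 96.5 − 90.57 = 5.927 kN.
Span QR, ΣM about R: R_Q^{QR}·5 = 838.2 + 182, so R_Q^{QR} = 204 kN and R_R = 316.5 − 204 = 112.5 kN.
R_Q = 90.57 + 204 = 294.6 kN.

R_Q = 294.6 kN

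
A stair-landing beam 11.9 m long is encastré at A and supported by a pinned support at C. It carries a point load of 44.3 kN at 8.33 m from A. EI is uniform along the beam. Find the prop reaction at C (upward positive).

R_C = 24.96 kN

Take the reaction at C as the redundant and release it; the primary structure is a cantilever fixed at A.
Free-end deflection of the primary structure under the applied loading (downward +):
  point load 44.3 at a = 8.33: Pa²(3L − a)/(6EI) = 14022/EI
Flexibility coefficient — unit upward force at C: δ_{CC} = L³/(3EI) = 561.7/EI.
Compatibility at C: δ_0 − R_C·δ_{CC} = 0, so R_C = 14022/561.7 = 24.96 kN.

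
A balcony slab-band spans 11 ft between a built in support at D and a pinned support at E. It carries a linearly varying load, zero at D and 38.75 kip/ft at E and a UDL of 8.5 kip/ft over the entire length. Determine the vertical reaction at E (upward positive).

Release the roller at E. Primary structure: cantilever fixed at D.
Deflection at E on the released cantilever, summing each load's contribution:
  triangular load, peak 38.75 at the free end: 11w₀L⁴/(120EI) = 52006/EI
  UDL 8.5: wL⁴/(8EI) = 15556/EI
  δ_0 = 67562/EI
Flexibility coefficient — unit upward force at E: δ_{EE} = L³/(3EI) = 443.7/EI.
Compatibility at E: δ_0 − R_E·δ_{EE} = 0, so R_E = 67562/443.7 = 152.3 kip.

R_E = 152.3 kip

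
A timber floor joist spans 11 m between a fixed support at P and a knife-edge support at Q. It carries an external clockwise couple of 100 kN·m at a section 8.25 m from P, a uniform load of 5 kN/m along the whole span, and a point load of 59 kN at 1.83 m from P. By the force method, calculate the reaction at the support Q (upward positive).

R_Q = 35.72 kN

Remove the prop at Q; the released (primary) structure is a cantilever built in at P.
Primary-structure tip deflection at Q by superposition:
  clockwise couple 100 at a = 8.25: M₀a(2L − a)/(2EI) = 5672/EI
  UDL 5: wL⁴/(8EI) = 9151/EI
  point load 59 at a = 1.83: Pa²(3L − a)/(6EI) = 1026/EI
  δ_0 = 15849/EI
Tip deflection under a unit load at Q: L³/(3EI) = 443.7/EI.
The prop prevents deflection at Q: R_Q = δ_0/δ_{QQ} = 15849/443.7 = 35.72 kN.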